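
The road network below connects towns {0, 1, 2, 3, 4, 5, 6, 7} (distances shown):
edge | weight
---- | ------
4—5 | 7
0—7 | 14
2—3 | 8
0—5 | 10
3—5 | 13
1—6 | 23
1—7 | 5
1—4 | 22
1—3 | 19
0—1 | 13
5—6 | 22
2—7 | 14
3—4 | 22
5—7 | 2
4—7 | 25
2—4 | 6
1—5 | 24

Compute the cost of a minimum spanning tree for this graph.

60

Prim, starting at 5.
Step 1: cheapest edge leaving the tree is 5—7 (2); add 7.
Step 2: cheapest edge leaving the tree is 1—7 (5); add 1.
Step 3: cheapest edge leaving the tree is 4—5 (7); add 4.
Step 4: cheapest edge leaving the tree is 2—4 (6); add 2.
Step 5: cheapest edge leaving the tree is 2—3 (8); add 3.
Step 6: cheapest edge leaving the tree is 0—5 (10); add 0.
Step 7: cheapest edge leaving the tree is 5—6 (22); add 6.
MST edges: 5—7, 1—7, 4—5, 2—4, 2—3, 0—5, 5—6; total weight 2+5+7+6+8+10+22 = 60.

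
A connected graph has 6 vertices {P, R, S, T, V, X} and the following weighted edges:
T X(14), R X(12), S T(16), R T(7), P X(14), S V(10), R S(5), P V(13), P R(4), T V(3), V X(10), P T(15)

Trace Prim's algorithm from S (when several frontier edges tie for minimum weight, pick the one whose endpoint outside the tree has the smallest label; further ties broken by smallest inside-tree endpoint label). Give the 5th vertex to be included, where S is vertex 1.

Prim, starting at S.
Step 1: cheapest edge leaving the tree is R S (5); add R.
Step 2: cheapest edge leaving the tree is P R (4); add P.
Step 3: cheapest edge leaving the tree is R T (7); add T.
Step 4: cheapest edge leaving the tree is T V (3); add V.
Step 5: cheapest edge leaving the tree is V X (10); add X.
Vertex order: S, R, P, T, V, X. The 5th vertex is V.

V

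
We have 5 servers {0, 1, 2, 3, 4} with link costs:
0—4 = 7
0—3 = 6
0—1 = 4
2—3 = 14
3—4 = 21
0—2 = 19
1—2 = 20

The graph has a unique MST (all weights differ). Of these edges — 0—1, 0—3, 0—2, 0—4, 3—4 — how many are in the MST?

3

Kruskal: consider edges lightest-first.
0—1 (4): add. Components now {0,1} {2} {3} {4}
0—3 (6): add. Components now {0,1,3} {2} {4}
0—4 (7): add. Components now {0,1,3,4} {2}
2—3 (14): add. Components now {0,1,2,3,4}
MST edge set: {0—1, 0—3, 0—4, 2—3}.
Of the listed edges, {0—1, 0—3, 0—4} are in the MST → 3.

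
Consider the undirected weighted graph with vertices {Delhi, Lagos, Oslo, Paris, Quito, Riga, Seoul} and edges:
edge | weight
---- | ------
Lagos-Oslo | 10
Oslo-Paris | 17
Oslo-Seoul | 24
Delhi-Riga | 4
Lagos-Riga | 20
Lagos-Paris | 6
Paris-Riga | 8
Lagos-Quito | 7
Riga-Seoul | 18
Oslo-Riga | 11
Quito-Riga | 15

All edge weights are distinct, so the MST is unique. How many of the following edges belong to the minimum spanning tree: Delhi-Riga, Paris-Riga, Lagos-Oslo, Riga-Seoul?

4

Sort edges by weight, then run Kruskal:
Delhi-Riga (4): add. Components now {Delhi,Riga} {Lagos} {Paris} {Quito} {Oslo} {Seoul}
Lagos-Paris (6): add. Components now {Delhi,Riga} {Lagos,Paris} {Quito} {Oslo} {Seoul}
Lagos-Quito (7): add. Components now {Delhi,Riga} {Lagos,Paris,Quito} {Oslo} {Seoul}
Paris-Riga (8): add. Components now {Delhi,Lagos,Paris,Quito,Riga} {Oslo} {Seoul}
Lagos-Oslo (10): add. Components now {Delhi,Lagos,Oslo,Paris,Quito,Riga} {Seoul}
Oslo-Riga (11): skip — Riga and Oslo already connected.
Quito-Riga (15): skip — Riga and Quito already connected.
Oslo-Paris (17): skip — Paris and Oslo already connected.
Riga-Seoul (18): add. Components now {Delhi,Lagos,Oslo,Paris,Quito,Riga,Seoul}
MST edge set: {Delhi-Riga, Lagos-Paris, Lagos-Quito, Paris-Riga, Lagos-Oslo, Riga-Seoul}.
Of the listed edges, {Delhi-Riga, Paris-Riga, Lagos-Oslo, Riga-Seoul} are in the MST → 4.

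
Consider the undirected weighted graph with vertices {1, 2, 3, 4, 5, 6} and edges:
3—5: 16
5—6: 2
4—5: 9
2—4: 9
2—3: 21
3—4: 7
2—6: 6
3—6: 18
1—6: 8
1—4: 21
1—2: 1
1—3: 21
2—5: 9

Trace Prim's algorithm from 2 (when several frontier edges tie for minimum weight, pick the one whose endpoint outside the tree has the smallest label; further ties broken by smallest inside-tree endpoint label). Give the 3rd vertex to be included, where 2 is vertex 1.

6

Prim's algorithm from 2:
Step 1: frontier [1—2 1, 2—6 6, 2—4 9, 2—5 9, 2—3 21] → take 1—2 (1); add 1.
Step 2: frontier [1—6 8, 1—3 21, 1—4 21, 2—6 6, 2—4 9, 2—5 9, 2—3 21] → take 2—6 (6); add 6.
Step 3: frontier [1—3 21, 1—4 21, 2—4 9, 2—5 9, 2—3 21, 5—6 2, 3—6 18] → take 5—6 (2); add 5.
Step 4: frontier [1—3 21, 1—4 21, 2—4 9, 2—3 21, 4—5 9, 3—5 16, 3—6 18] → take 2—4 (9); add 4.
Step 5: frontier [1—3 21, 2—3 21, 3—4 7, 3—5 16, 3—6 18] → take 3—4 (7); add 3.
Vertex order: 2, 1, 6, 5, 4, 3. The 3rd vertex is 6.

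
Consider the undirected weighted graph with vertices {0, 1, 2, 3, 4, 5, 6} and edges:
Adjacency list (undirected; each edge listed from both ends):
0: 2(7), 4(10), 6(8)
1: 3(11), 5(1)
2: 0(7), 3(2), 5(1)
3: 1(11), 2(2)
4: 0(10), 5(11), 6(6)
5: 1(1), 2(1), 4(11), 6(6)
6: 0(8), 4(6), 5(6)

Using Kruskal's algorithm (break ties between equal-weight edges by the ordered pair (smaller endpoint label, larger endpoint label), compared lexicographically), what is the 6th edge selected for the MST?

0-2

Sort edges by weight, then run Kruskal:
1 5 (1): add — endpoints in different components.
2 5 (1): add — endpoints in different components.
2 3 (2): add — endpoints in different components.
4 6 (6): add — endpoints in different components.
5 6 (6): add — endpoints in different components.
0 2 (7): add — endpoints in different components.
The 6th edge added is 0 2.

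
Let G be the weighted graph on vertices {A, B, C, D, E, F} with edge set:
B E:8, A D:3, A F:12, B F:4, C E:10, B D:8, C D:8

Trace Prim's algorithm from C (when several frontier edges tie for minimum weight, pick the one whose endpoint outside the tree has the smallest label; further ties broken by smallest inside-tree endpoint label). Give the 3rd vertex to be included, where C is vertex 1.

Grow the tree from C using Prim:
Step 1: frontier [C D 8, C E 10] → take C D (8); add D.
Step 2: frontier [C E 10, A D 3, B D 8] → take A D (3); add A.
Step 3: frontier [A F 12, C E 10, B D 8] → take B D (8); add B.
Step 4: frontier [A F 12, B F 4, B E 8, C E 10] → take B F (4); add F.
Step 5: frontier [B E 8, C E 10] → take B E (8); add E.
Vertex order: C, D, A, B, F, E. The 3rd vertex is A.

A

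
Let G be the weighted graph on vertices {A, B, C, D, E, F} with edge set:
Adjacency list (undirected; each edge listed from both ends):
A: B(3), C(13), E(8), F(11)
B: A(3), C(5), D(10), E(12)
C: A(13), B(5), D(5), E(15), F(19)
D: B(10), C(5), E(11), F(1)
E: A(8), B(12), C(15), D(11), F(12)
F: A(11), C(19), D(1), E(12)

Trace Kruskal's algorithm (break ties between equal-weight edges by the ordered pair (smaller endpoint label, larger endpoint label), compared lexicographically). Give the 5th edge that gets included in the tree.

A-E

Kruskal's algorithm — process edges by increasing weight (ties by edge label):
D–F (1): add — endpoints in different components.
A–B (3): add — endpoints in different components.
B–C (5): add — endpoints in different components.
C–D (5): add — endpoints in different components.
A–E (8): add — endpoints in different components.
The 5th edge added is A–E.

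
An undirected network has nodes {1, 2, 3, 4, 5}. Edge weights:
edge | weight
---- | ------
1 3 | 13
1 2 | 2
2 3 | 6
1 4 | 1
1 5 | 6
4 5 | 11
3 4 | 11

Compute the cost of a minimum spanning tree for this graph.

15

Kruskal: consider edges lightest-first.
1 4 (1): add — endpoints in different components.
1 2 (2): add — endpoints in different components.
1 5 (6): add — endpoints in different components.
2 3 (6): add — endpoints in different components.
MST edges: 1 4, 1 2, 1 5, 2 3; total weight 1+2+6+6 = 15.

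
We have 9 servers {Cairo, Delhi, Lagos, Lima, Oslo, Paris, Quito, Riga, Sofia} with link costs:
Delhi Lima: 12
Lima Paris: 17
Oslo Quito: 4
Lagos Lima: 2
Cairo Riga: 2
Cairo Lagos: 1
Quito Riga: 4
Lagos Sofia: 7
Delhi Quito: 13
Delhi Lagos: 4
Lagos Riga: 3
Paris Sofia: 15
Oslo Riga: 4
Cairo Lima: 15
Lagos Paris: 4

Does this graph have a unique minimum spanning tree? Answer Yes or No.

No

Kruskal's algorithm — process edges by increasing weight (ties by edge label):
Cairo Lagos (1): add — endpoints in different components.
Cairo Riga (2): add — endpoints in different components.
Lagos Lima (2): add — endpoints in different components.
Lagos Riga (3): skip — Riga and Lagos already connected.
Delhi Lagos (4): add — endpoints in different components.
Lagos Paris (4): add — endpoints in different components.
Oslo Quito (4): add — endpoints in different components.
Oslo Riga (4): add — endpoints in different components.
Quito Riga (4): skip — Riga and Quito already connected.
Lagos Sofia (7): add — endpoints in different components.
Non-tree edge Quito Riga has weight 4, equal to the heaviest edge on its tree cycle — swapping gives another MST of the same weight. Not unique.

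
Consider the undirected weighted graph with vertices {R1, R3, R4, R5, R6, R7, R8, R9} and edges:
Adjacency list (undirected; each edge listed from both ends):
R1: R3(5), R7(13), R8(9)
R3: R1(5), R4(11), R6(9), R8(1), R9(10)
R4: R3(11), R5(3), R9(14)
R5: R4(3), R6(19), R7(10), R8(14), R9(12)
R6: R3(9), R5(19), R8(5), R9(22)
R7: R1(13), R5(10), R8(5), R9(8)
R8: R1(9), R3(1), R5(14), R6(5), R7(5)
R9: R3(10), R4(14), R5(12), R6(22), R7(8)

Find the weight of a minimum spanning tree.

37

Prim, starting at R3.
Step 1: cheapest edge leaving the tree is R3-R8 (1); add R8.
Step 2: cheapest edge leaving the tree is R1-R3 (5); add R1.
Step 3: cheapest edge leaving the tree is R6-R8 (5); add R6.
Step 4: cheapest edge leaving the tree is R7-R8 (5); add R7.
Step 5: cheapest edge leaving the tree is R7-R9 (8); add R9.
Step 6: cheapest edge leaving the tree is R5-R7 (10); add R5.
Step 7: cheapest edge leaving the tree is R4-R5 (3); add R4.
MST edges: R3-R8, R1-R3, R6-R8, R7-R8, R7-R9, R5-R7, R4-R5; total weight 1+5+5+5+8+10+3 = 37.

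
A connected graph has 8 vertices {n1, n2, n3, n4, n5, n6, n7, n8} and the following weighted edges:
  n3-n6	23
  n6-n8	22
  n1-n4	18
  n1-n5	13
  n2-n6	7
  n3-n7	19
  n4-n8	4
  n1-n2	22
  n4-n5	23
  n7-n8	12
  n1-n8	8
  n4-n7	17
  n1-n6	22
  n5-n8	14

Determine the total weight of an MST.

85

Prim's algorithm from n6:
Step 1: cheapest edge leaving the tree is n2-n6 (7); add n2.
Step 2: cheapest edge leaving the tree is n1-n2 (22); add n1.
Step 3: cheapest edge leaving the tree is n1-n8 (8); add n8.
Step 4: cheapest edge leaving the tree is n4-n8 (4); add n4.
Step 5: cheapest edge leaving the tree is n7-n8 (12); add n7.
Step 6: cheapest edge leaving the tree is n1-n5 (13); add n5.
Step 7: cheapest edge leaving the tree is n3-n7 (19); add n3.
MST edges: n2-n6, n1-n2, n1-n8, n4-n8, n7-n8, n1-n5, n3-n7; total weight 7+22+8+4+12+13+19 = 85.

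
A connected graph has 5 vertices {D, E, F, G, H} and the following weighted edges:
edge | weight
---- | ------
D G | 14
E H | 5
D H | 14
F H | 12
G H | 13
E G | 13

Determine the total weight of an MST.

44

Sort edges by weight, then run Kruskal:
E H (5): add. Components now {D} {E,H} {F} {G}
F H (12): add. Components now {D} {E,F,H} {G}
E G (13): add. Components now {D} {E,F,G,H}
G H (13): skip — G and H already connected.
D G (14): add. Components now {D,E,F,G,H}
MST edges: E H, F H, E G, D G; total weight 5+12+13+14 = 44.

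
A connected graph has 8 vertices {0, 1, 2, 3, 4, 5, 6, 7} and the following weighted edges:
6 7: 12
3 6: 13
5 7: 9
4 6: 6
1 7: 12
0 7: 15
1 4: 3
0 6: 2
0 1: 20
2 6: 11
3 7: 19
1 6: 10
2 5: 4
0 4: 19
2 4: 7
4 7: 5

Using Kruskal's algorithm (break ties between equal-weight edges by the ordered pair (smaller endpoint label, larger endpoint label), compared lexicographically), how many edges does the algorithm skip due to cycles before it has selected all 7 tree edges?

Kruskal: consider edges lightest-first.
0 6 (2): add — endpoints in different components.
1 4 (3): add — endpoints in different components.
2 5 (4): add — endpoints in different components.
4 7 (5): add — endpoints in different components.
4 6 (6): add — endpoints in different components.
2 4 (7): add — endpoints in different components.
5 7 (9): skip — 5 and 7 already connected.
1 6 (10): skip — 1 and 6 already connected.
2 6 (11): skip — 2 and 6 already connected.
1 7 (12): skip — 1 and 7 already connected.
6 7 (12): skip — 6 and 7 already connected.
3 6 (13): add — endpoints in different components.
Edges rejected before the tree was complete: 5.

5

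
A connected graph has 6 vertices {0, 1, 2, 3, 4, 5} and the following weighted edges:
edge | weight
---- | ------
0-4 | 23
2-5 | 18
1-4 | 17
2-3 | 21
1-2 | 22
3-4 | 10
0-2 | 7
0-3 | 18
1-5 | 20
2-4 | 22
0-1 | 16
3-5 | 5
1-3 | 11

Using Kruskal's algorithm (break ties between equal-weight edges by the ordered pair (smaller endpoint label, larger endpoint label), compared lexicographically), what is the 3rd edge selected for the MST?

Kruskal's algorithm — process edges by increasing weight (ties by edge label):
3-5 (5): add. Components now {0} {1} {2} {3,5} {4}
0-2 (7): add. Components now {0,2} {1} {3,5} {4}
3-4 (10): add. Components now {0,2} {1} {3,4,5}
1-3 (11): add. Components now {0,2} {1,3,4,5}
0-1 (16): add. Components now {0,1,2,3,4,5}
The 3rd edge added is 3-4.

3-4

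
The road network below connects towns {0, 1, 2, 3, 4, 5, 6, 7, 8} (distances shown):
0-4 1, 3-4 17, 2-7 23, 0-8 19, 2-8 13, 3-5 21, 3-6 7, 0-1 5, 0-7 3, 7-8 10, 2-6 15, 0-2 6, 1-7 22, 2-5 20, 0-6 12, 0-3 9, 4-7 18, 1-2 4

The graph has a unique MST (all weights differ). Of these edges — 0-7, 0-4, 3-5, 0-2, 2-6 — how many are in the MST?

2

Sort edges by weight, then run Kruskal:
0-4 (1): add — endpoints in different components.
0-7 (3): add — endpoints in different components.
1-2 (4): add — endpoints in different components.
0-1 (5): add — endpoints in different components.
0-2 (6): skip — 0 and 2 already connected.
3-6 (7): add — endpoints in different components.
0-3 (9): add — endpoints in different components.
7-8 (10): add — endpoints in different components.
0-6 (12): skip — 0 and 6 already connected.
2-8 (13): skip — 2 and 8 already connected.
2-6 (15): skip — 2 and 6 already connected.
3-4 (17): skip — 3 and 4 already connected.
4-7 (18): skip — 4 and 7 already connected.
0-8 (19): skip — 0 and 8 already connected.
2-5 (20): add — endpoints in different components.
MST edge set: {0-4, 0-7, 1-2, 0-1, 3-6, 0-3, 7-8, 2-5}.
Of the listed edges, {0-7, 0-4} are in the MST → 2.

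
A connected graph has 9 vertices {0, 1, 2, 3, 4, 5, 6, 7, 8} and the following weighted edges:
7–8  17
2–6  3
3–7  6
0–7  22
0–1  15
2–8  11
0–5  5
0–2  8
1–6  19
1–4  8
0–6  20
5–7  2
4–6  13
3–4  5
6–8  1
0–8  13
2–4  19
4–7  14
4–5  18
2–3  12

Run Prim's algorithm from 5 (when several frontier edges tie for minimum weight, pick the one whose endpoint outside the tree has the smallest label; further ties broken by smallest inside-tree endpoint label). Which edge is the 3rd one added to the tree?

Prim, starting at 5.
Step 1: cheapest edge leaving the tree is 5–7 (2); add 7.
Step 2: cheapest edge leaving the tree is 0–5 (5); add 0.
Step 3: cheapest edge leaving the tree is 3–7 (6); add 3.
Step 4: cheapest edge leaving the tree is 3–4 (5); add 4.
Step 5: cheapest edge leaving the tree is 1–4 (8); add 1.
Step 6: cheapest edge leaving the tree is 0–2 (8); add 2.
Step 7: cheapest edge leaving the tree is 2–6 (3); add 6.
Step 8: cheapest edge leaving the tree is 6–8 (1); add 8.
The 3rd edge added is 3–7.

3-7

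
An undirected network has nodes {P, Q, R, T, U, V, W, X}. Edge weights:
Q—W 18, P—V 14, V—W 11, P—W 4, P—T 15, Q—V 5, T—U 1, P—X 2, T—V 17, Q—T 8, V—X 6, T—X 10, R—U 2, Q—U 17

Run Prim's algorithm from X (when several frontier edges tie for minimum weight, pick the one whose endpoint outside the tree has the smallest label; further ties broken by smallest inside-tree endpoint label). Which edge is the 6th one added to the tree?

T-U

Grow the tree from X using Prim:
Step 1: frontier [P—X 2, V—X 6, T—X 10] → take P—X (2); add P.
Step 2: frontier [P—W 4, P—V 14, P—T 15, V—X 6, T—X 10] → take P—W (4); add W.
Step 3: frontier [P—V 14, P—T 15, V—W 11, Q—W 18, V—X 6, T—X 10] → take V—X (6); add V.
Step 4: frontier [P—T 15, Q—V 5, T—V 17, Q—W 18, T—X 10] → take Q—V (5); add Q.
Step 5: frontier [P—T 15, Q—T 8, Q—U 17, T—V 17, T—X 10] → take Q—T (8); add T.
Step 6: frontier [Q—U 17, T—U 1] → take T—U (1); add U.
Step 7: frontier [R—U 2] → take R—U (2); add R.
The 6th edge added is T—U.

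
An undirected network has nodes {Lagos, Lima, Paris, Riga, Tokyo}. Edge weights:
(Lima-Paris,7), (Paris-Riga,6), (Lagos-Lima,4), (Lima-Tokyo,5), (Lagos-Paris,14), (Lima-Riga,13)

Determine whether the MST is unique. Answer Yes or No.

Yes

Kruskal's algorithm — process edges by increasing weight (ties by edge label):
Lagos-Lima (4): add — endpoints in different components.
Lima-Tokyo (5): add — endpoints in different components.
Paris-Riga (6): add — endpoints in different components.
Lima-Paris (7): add — endpoints in different components.
Every non-tree edge has weight strictly greater than the heaviest edge on the tree path between its endpoints, so the MST is unique.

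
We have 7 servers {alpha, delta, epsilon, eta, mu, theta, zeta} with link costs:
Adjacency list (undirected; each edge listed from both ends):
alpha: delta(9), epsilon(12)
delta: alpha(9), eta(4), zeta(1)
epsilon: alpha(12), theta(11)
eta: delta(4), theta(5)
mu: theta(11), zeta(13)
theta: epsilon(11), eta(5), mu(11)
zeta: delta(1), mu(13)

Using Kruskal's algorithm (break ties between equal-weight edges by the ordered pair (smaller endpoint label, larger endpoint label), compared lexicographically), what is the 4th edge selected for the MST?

Sort edges by weight, then run Kruskal:
delta-zeta (1): add — endpoints in different components.
delta-eta (4): add — endpoints in different components.
eta-theta (5): add — endpoints in different components.
alpha-delta (9): add — endpoints in different components.
epsilon-theta (11): add — endpoints in different components.
mu-theta (11): add — endpoints in different components.
The 4th edge added is alpha-delta.

alpha-delta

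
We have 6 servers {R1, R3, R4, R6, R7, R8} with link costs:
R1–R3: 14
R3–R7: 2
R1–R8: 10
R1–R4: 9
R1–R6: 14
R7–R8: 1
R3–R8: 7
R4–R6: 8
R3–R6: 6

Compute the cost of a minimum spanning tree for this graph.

26

Kruskal's algorithm — process edges by increasing weight (ties by edge label):
R7–R8 (1): add. Components now {R1} {R4} {R3} {R7,R8} {R6}
R3–R7 (2): add. Components now {R1} {R4} {R3,R7,R8} {R6}
R3–R6 (6): add. Components now {R1} {R4} {R3,R6,R7,R8}
R3–R8 (7): skip — R3 and R8 already connected.
R4–R6 (8): add. Components now {R1} {R3,R4,R6,R7,R8}
R1–R4 (9): add. Components now {R1,R3,R4,R6,R7,R8}
MST edges: R7–R8, R3–R7, R3–R6, R4–R6, R1–R4; total weight 1+2+6+8+9 = 26.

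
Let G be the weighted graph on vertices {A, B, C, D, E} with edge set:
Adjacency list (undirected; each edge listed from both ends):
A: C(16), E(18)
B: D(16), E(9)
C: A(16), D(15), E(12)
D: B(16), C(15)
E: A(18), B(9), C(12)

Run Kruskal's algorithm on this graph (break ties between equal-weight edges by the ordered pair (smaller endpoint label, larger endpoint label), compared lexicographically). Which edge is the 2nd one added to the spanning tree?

C-E

Kruskal's algorithm — process edges by increasing weight (ties by edge label):
B E (9): add. Components now {A} {B,E} {C} {D}
C E (12): add. Components now {A} {B,C,E} {D}
C D (15): add. Components now {A} {B,C,D,E}
A C (16): add. Components now {A,B,C,D,E}
The 2nd edge added is C E.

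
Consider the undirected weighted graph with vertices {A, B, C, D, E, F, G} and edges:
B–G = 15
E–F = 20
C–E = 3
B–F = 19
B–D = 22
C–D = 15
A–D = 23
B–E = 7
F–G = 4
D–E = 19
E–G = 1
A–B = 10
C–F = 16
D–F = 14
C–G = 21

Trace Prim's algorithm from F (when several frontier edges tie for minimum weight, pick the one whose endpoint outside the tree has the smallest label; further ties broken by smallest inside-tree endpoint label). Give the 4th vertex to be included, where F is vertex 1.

C

Grow the tree from F using Prim:
Step 1: cheapest edge leaving the tree is F–G (4); add G.
Step 2: cheapest edge leaving the tree is E–G (1); add E.
Step 3: cheapest edge leaving the tree is C–E (3); add C.
Step 4: cheapest edge leaving the tree is B–E (7); add B.
Step 5: cheapest edge leaving the tree is A–B (10); add A.
Step 6: cheapest edge leaving the tree is D–F (14); add D.
Vertex order: F, G, E, C, B, A, D. The 4th vertex is C.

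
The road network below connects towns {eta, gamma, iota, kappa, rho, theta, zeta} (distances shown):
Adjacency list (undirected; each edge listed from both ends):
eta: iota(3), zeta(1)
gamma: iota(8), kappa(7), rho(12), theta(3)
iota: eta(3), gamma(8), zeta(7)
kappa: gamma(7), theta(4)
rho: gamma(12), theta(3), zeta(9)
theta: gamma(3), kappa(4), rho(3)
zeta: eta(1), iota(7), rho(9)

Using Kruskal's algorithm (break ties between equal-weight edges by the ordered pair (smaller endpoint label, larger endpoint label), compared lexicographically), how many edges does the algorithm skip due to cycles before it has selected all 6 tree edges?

Kruskal's algorithm — process edges by increasing weight (ties by edge label):
eta–zeta (1): add — endpoints in different components.
eta–iota (3): add — endpoints in different components.
gamma–theta (3): add — endpoints in different components.
rho–theta (3): add — endpoints in different components.
kappa–theta (4): add — endpoints in different components.
gamma–kappa (7): skip — kappa and gamma already connected.
iota–zeta (7): skip — iota and zeta already connected.
gamma–iota (8): add — endpoints in different components.
Edges rejected before the tree was complete: 2.

2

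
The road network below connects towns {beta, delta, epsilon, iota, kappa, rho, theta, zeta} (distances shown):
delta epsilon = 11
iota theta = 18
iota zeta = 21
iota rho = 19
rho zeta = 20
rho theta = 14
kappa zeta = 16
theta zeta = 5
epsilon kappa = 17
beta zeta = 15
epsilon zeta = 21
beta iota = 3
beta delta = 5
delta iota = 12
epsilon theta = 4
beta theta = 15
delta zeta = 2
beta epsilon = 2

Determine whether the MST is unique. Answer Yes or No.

No

Kruskal: consider edges lightest-first.
beta epsilon (2): add — endpoints in different components.
delta zeta (2): add — endpoints in different components.
beta iota (3): add — endpoints in different components.
epsilon theta (4): add — endpoints in different components.
beta delta (5): add — endpoints in different components.
theta zeta (5): skip — zeta and theta already connected.
delta epsilon (11): skip — delta and epsilon already connected.
delta iota (12): skip — delta and iota already connected.
rho theta (14): add — endpoints in different components.
beta theta (15): skip — theta and beta already connected.
beta zeta (15): skip — zeta and beta already connected.
kappa zeta (16): add — endpoints in different components.
Non-tree edge theta zeta has weight 5, equal to the heaviest edge on its tree cycle — swapping gives another MST of the same weight. Not unique.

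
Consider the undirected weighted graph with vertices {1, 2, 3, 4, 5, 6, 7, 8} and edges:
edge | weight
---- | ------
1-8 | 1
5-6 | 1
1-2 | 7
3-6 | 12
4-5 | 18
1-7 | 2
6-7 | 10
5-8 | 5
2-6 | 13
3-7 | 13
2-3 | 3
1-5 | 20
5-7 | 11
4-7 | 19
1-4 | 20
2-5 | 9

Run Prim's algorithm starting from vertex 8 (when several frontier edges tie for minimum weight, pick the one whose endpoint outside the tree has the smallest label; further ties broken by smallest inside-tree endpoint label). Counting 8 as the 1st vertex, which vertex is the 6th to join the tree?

2

Prim's algorithm from 8:
Step 1: cheapest edge leaving the tree is 1-8 (1); add 1.
Step 2: cheapest edge leaving the tree is 1-7 (2); add 7.
Step 3: cheapest edge leaving the tree is 5-8 (5); add 5.
Step 4: cheapest edge leaving the tree is 5-6 (1); add 6.
Step 5: cheapest edge leaving the tree is 1-2 (7); add 2.
Step 6: cheapest edge leaving the tree is 2-3 (3); add 3.
Step 7: cheapest edge leaving the tree is 4-5 (18); add 4.
Vertex order: 8, 1, 7, 5, 6, 2, 3, 4. The 6th vertex is 2.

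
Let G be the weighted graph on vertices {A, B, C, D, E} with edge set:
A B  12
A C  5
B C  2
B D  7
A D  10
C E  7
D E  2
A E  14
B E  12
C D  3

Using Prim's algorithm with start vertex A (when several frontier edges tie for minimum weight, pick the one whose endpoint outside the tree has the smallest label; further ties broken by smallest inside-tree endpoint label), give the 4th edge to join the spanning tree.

D-E

Prim, starting at A.
Step 1: cheapest edge leaving the tree is A C (5); add C.
Step 2: cheapest edge leaving the tree is B C (2); add B.
Step 3: cheapest edge leaving the tree is C D (3); add D.
Step 4: cheapest edge leaving the tree is D E (2); add E.
The 4th edge added is D E.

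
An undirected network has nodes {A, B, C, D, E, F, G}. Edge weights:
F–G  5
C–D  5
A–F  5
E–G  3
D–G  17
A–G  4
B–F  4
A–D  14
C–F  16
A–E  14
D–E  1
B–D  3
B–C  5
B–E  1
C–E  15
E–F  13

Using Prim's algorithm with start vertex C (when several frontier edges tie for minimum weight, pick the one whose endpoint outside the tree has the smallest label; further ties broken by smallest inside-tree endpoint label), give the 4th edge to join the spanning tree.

E-G

Prim's algorithm from C:
Step 1: cheapest edge leaving the tree is B–C (5); add B.
Step 2: cheapest edge leaving the tree is B–E (1); add E.
Step 3: cheapest edge leaving the tree is D–E (1); add D.
Step 4: cheapest edge leaving the tree is E–G (3); add G.
Step 5: cheapest edge leaving the tree is A–G (4); add A.
Step 6: cheapest edge leaving the tree is B–F (4); add F.
The 4th edge added is E–G.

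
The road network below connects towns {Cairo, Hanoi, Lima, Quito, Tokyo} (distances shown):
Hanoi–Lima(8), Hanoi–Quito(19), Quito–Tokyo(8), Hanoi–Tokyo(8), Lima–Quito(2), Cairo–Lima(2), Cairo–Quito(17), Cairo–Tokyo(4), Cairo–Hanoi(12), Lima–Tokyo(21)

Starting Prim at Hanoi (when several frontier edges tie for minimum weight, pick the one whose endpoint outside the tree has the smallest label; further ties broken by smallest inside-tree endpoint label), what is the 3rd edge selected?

Lima-Quito

Prim's algorithm from Hanoi:
Step 1: cheapest edge leaving the tree is Hanoi–Lima (8); add Lima.
Step 2: cheapest edge leaving the tree is Cairo–Lima (2); add Cairo.
Step 3: cheapest edge leaving the tree is Lima–Quito (2); add Quito.
Step 4: cheapest edge leaving the tree is Cairo–Tokyo (4); add Tokyo.
The 3rd edge added is Lima–Quito.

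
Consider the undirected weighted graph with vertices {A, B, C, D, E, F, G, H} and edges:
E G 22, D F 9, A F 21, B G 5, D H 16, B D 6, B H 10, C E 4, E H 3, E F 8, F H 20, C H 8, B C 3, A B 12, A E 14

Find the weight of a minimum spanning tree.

41

Prim's algorithm from D:
Step 1: cheapest edge leaving the tree is B D (6); add B.
Step 2: cheapest edge leaving the tree is B C (3); add C.
Step 3: cheapest edge leaving the tree is C E (4); add E.
Step 4: cheapest edge leaving the tree is E H (3); add H.
Step 5: cheapest edge leaving the tree is B G (5); add G.
Step 6: cheapest edge leaving the tree is E F (8); add F.
Step 7: cheapest edge leaving the tree is A B (12); add A.
MST edges: B D, B C, C E, E H, B G, E F, A B; total weight 6+3+4+3+5+8+12 = 41.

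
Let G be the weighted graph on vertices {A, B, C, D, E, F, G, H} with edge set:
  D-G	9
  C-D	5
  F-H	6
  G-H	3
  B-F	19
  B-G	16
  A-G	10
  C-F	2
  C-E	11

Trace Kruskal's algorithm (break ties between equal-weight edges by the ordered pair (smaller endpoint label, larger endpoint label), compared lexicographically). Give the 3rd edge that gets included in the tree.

Kruskal's algorithm — process edges by increasing weight (ties by edge label):
C-F (2): add — endpoints in different components.
G-H (3): add — endpoints in different components.
C-D (5): add — endpoints in different components.
F-H (6): add — endpoints in different components.
D-G (9): skip — D and G already connected.
A-G (10): add — endpoints in different components.
C-E (11): add — endpoints in different components.
B-G (16): add — endpoints in different components.
The 3rd edge added is C-D.

C-D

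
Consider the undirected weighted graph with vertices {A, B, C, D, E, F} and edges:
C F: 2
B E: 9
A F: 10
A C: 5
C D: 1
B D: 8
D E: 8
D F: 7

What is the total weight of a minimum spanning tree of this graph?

Grow the tree from B using Prim:
Step 1: cheapest edge leaving the tree is B D (8); add D.
Step 2: cheapest edge leaving the tree is C D (1); add C.
Step 3: cheapest edge leaving the tree is C F (2); add F.
Step 4: cheapest edge leaving the tree is A C (5); add A.
Step 5: cheapest edge leaving the tree is D E (8); add E.
MST edges: B D, C D, C F, A C, D E; total weight 8+1+2+5+8 = 24.

24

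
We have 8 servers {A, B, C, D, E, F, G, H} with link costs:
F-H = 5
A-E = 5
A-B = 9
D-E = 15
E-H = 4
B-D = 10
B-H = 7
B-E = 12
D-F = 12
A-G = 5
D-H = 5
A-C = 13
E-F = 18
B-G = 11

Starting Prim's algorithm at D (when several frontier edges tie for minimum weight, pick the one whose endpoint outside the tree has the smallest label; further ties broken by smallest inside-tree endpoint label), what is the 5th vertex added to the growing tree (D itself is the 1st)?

F

Prim's algorithm from D:
Step 1: frontier [D-H 5, B-D 10, D-F 12, D-E 15] → take D-H (5); add H.
Step 2: frontier [B-D 10, D-F 12, D-E 15, E-H 4, F-H 5, B-H 7] → take E-H (4); add E.
Step 3: frontier [B-D 10, D-F 12, A-E 5, B-E 12, E-F 18, F-H 5, B-H 7] → take A-E (5); add A.
Step 4: frontier [A-G 5, A-B 9, A-C 13, B-D 10, D-F 12, B-E 12, E-F 18, F-H 5, B-H 7] → take F-H (5); add F.
Step 5: frontier [A-G 5, A-B 9, A-C 13, B-D 10, B-E 12, B-H 7] → take A-G (5); add G.
Step 6: frontier [A-B 9, A-C 13, B-D 10, B-E 12, B-G 11, B-H 7] → take B-H (7); add B.
Step 7: frontier [A-C 13] → take A-C (13); add C.
Vertex order: D, H, E, A, F, G, B, C. The 5th vertex is F.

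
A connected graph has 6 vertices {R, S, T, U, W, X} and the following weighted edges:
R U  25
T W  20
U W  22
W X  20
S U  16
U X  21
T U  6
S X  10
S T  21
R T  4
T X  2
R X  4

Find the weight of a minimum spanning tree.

42

Kruskal's algorithm — process edges by increasing weight (ties by edge label):
T X (2): add — endpoints in different components.
R T (4): add — endpoints in different components.
R X (4): skip — X and R already connected.
T U (6): add — endpoints in different components.
S X (10): add — endpoints in different components.
S U (16): skip — U and S already connected.
T W (20): add — endpoints in different components.
MST edges: T X, R T, T U, S X, T W; total weight 2+4+6+10+20 = 42.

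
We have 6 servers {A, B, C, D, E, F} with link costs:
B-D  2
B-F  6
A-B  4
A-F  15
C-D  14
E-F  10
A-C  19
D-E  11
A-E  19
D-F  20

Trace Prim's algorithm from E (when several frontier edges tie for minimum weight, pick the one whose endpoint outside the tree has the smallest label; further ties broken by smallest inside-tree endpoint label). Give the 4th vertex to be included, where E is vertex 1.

D

Prim's algorithm from E:
Step 1: frontier [E-F 10, D-E 11, A-E 19] → take E-F (10); add F.
Step 2: frontier [D-E 11, A-E 19, B-F 6, A-F 15, D-F 20] → take B-F (6); add B.
Step 3: frontier [B-D 2, A-B 4, D-E 11, A-E 19, A-F 15, D-F 20] → take B-D (2); add D.
Step 4: frontier [A-B 4, C-D 14, A-E 19, A-F 15] → take A-B (4); add A.
Step 5: frontier [A-C 19, C-D 14] → take C-D (14); add C.
Vertex order: E, F, B, D, A, C. The 4th vertex is D.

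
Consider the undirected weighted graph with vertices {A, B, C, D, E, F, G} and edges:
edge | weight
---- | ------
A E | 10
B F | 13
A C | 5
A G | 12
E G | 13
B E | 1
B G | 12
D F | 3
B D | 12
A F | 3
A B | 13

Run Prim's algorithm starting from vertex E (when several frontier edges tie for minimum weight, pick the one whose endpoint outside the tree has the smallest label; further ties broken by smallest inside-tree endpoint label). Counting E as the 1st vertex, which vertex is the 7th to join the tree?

G

Grow the tree from E using Prim:
Step 1: frontier [B E 1, A E 10, E G 13] → take B E (1); add B.
Step 2: frontier [B D 12, B G 12, A B 13, B F 13, A E 10, E G 13] → take A E (10); add A.
Step 3: frontier [A F 3, A C 5, A G 12, B D 12, B G 12, B F 13, E G 13] → take A F (3); add F.
Step 4: frontier [A C 5, A G 12, B D 12, B G 12, E G 13, D F 3] → take D F (3); add D.
Step 5: frontier [A C 5, A G 12, B G 12, E G 13] → take A C (5); add C.
Step 6: frontier [A G 12, B G 12, E G 13] → take A G (12); add G.
Vertex order: E, B, A, F, D, C, G. The 7th vertex is G.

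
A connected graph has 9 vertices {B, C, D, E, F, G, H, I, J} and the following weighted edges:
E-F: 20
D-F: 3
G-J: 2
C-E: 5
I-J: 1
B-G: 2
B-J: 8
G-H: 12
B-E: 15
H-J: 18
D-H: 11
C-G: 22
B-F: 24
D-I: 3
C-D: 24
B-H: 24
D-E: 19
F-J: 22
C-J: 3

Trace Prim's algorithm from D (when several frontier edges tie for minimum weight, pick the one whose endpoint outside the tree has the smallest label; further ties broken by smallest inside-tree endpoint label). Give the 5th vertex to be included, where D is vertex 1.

G

Prim, starting at D.
Step 1: cheapest edge leaving the tree is D-F (3); add F.
Step 2: cheapest edge leaving the tree is D-I (3); add I.
Step 3: cheapest edge leaving the tree is I-J (1); add J.
Step 4: cheapest edge leaving the tree is G-J (2); add G.
Step 5: cheapest edge leaving the tree is B-G (2); add B.
Step 6: cheapest edge leaving the tree is C-J (3); add C.
Step 7: cheapest edge leaving the tree is C-E (5); add E.
Step 8: cheapest edge leaving the tree is D-H (11); add H.
Vertex order: D, F, I, J, G, B, C, E, H. The 5th vertex is G.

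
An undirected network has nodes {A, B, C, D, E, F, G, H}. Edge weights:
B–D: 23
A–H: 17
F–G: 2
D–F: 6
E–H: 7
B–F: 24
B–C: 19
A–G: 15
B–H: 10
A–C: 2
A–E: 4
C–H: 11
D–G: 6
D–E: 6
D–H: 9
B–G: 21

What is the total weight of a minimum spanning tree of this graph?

Prim's algorithm from G:
Step 1: cheapest edge leaving the tree is F–G (2); add F.
Step 2: cheapest edge leaving the tree is D–F (6); add D.
Step 3: cheapest edge leaving the tree is D–E (6); add E.
Step 4: cheapest edge leaving the tree is A–E (4); add A.
Step 5: cheapest edge leaving the tree is A–C (2); add C.
Step 6: cheapest edge leaving the tree is E–H (7); add H.
Step 7: cheapest edge leaving the tree is B–H (10); add B.
MST edges: F–G, D–F, D–E, A–E, A–C, E–H, B–H; total weight 2+6+6+4+2+7+10 = 37.

37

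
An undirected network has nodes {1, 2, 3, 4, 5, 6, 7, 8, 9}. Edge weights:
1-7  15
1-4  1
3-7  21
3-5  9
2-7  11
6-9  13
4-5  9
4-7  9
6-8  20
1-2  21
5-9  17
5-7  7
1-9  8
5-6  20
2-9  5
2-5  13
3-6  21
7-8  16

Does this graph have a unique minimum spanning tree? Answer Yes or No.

Kruskal: consider edges lightest-first.
1-4 (1): add — endpoints in different components.
2-9 (5): add — endpoints in different components.
5-7 (7): add — endpoints in different components.
1-9 (8): add — endpoints in different components.
3-5 (9): add — endpoints in different components.
4-5 (9): add — endpoints in different components.
4-7 (9): skip — 4 and 7 already connected.
2-7 (11): skip — 2 and 7 already connected.
2-5 (13): skip — 2 and 5 already connected.
6-9 (13): add — endpoints in different components.
1-7 (15): skip — 1 and 7 already connected.
7-8 (16): add — endpoints in different components.
Non-tree edge 4-7 has weight 9, equal to the heaviest edge on its tree cycle — swapping gives another MST of the same weight. Not unique.

No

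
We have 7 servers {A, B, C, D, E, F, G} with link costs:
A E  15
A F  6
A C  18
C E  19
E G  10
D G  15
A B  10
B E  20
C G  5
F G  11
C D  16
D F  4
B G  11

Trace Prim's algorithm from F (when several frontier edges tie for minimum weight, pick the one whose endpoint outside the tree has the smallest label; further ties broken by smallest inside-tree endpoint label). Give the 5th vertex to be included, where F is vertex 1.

G

Grow the tree from F using Prim:
Step 1: frontier [D F 4, A F 6, F G 11] → take D F (4); add D.
Step 2: frontier [D G 15, C D 16, A F 6, F G 11] → take A F (6); add A.
Step 3: frontier [A B 10, A E 15, A C 18, D G 15, C D 16, F G 11] → take A B (10); add B.
Step 4: frontier [A E 15, A C 18, B G 11, B E 20, D G 15, C D 16, F G 11] → take B G (11); add G.
Step 5: frontier [A E 15, A C 18, B E 20, C D 16, C G 5, E G 10] → take C G (5); add C.
Step 6: frontier [A E 15, B E 20, C E 19, E G 10] → take E G (10); add E.
Vertex order: F, D, A, B, G, C, E. The 5th vertex is G.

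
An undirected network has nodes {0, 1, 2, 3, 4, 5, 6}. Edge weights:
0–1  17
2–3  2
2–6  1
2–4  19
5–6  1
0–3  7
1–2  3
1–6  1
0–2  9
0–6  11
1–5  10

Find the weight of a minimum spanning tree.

Prim, starting at 4.
Step 1: cheapest edge leaving the tree is 2–4 (19); add 2.
Step 2: cheapest edge leaving the tree is 2–6 (1); add 6.
Step 3: cheapest edge leaving the tree is 1–6 (1); add 1.
Step 4: cheapest edge leaving the tree is 5–6 (1); add 5.
Step 5: cheapest edge leaving the tree is 2–3 (2); add 3.
Step 6: cheapest edge leaving the tree is 0–3 (7); add 0.
MST edges: 2–4, 2–6, 1–6, 5–6, 2–3, 0–3; total weight 19+1+1+1+2+7 = 31.

31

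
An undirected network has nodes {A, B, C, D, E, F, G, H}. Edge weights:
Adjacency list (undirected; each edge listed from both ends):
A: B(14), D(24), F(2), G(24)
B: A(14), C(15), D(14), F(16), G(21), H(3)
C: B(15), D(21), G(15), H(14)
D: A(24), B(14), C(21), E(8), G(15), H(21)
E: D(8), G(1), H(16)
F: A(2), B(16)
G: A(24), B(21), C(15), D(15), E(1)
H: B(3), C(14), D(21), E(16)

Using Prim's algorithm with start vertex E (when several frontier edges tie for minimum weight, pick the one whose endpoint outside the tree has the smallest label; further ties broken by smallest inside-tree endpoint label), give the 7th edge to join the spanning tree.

C-H

Prim, starting at E.
Step 1: cheapest edge leaving the tree is E–G (1); add G.
Step 2: cheapest edge leaving the tree is D–E (8); add D.
Step 3: cheapest edge leaving the tree is B–D (14); add B.
Step 4: cheapest edge leaving the tree is B–H (3); add H.
Step 5: cheapest edge leaving the tree is A–B (14); add A.
Step 6: cheapest edge leaving the tree is A–F (2); add F.
Step 7: cheapest edge leaving the tree is C–H (14); add C.
The 7th edge added is C–H.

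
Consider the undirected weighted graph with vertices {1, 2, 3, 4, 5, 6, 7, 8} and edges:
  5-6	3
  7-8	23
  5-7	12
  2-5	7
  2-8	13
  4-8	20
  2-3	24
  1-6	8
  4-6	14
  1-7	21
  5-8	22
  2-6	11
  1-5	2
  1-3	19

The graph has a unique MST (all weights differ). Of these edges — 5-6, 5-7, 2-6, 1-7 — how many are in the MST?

2

Sort edges by weight, then run Kruskal:
1-5 (2): add — endpoints in different components.
5-6 (3): add — endpoints in different components.
2-5 (7): add — endpoints in different components.
1-6 (8): skip — 1 and 6 already connected.
2-6 (11): skip — 2 and 6 already connected.
5-7 (12): add — endpoints in different components.
2-8 (13): add — endpoints in different components.
4-6 (14): add — endpoints in different components.
1-3 (19): add — endpoints in different components.
MST edge set: {1-5, 5-6, 2-5, 5-7, 2-8, 4-6, 1-3}.
Of the listed edges, {5-6, 5-7} are in the MST → 2.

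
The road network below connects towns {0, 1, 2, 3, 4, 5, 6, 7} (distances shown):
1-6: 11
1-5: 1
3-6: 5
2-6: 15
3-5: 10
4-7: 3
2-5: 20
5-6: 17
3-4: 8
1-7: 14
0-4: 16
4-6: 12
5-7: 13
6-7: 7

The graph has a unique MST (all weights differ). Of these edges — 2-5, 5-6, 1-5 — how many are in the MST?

Kruskal's algorithm — process edges by increasing weight (ties by edge label):
1-5 (1): add — endpoints in different components.
4-7 (3): add — endpoints in different components.
3-6 (5): add — endpoints in different components.
6-7 (7): add — endpoints in different components.
3-4 (8): skip — 3 and 4 already connected.
3-5 (10): add — endpoints in different components.
1-6 (11): skip — 1 and 6 already connected.
4-6 (12): skip — 4 and 6 already connected.
5-7 (13): skip — 5 and 7 already connected.
1-7 (14): skip — 1 and 7 already connected.
2-6 (15): add — endpoints in different components.
0-4 (16): add — endpoints in different components.
MST edge set: {1-5, 4-7, 3-6, 6-7, 3-5, 2-6, 0-4}.
Of the listed edges, {1-5} are in the MST → 1.

1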